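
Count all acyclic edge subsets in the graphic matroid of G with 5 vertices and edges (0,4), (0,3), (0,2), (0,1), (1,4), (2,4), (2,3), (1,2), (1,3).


An independent set in a graphic matroid is an acyclic edge subset.
G has 5 vertices and 9 edges.
Enumerate all 2^9 = 512 subsets, checking for acyclicity.
Total independent sets = 198.

198


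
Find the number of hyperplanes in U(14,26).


Hyperplanes of U(14,26) are flats of rank 13.
In a uniform matroid, these are exactly the (13)-element subsets.
Count = C(26,13) = 26! / (13! * 13!) = 10400600.

10400600


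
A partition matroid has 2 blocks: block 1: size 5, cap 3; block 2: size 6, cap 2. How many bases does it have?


A basis picks exactly ci elements from block i.
Number of bases = product of C(|Si|, ci).
= C(5,3) * C(6,2)
= 10 * 15
= 150.

150


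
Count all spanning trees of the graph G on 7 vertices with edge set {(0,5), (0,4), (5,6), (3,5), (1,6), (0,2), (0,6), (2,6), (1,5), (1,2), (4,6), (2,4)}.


By Kirchhoff's matrix tree theorem, the number of spanning trees equals
the determinant of any cofactor of the Laplacian matrix L.
G has 7 vertices and 12 edges.
Computing the (6 x 6) cofactor determinant gives 209.

209


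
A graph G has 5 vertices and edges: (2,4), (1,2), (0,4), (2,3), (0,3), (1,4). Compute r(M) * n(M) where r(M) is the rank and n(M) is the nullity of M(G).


r(M) = |V| - c = 5 - 1 = 4.
nullity = |E| - r(M) = 6 - 4 = 2.
Product = 4 * 2 = 8.

8


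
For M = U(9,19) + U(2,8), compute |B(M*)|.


(M1+M2)* = M1* + M2*.
M1* = U(10,19), bases: C(19,10) = 92378.
M2* = U(6,8), bases: C(8,6) = 28.
|B(M*)| = 92378 * 28 = 2586584.

2586584


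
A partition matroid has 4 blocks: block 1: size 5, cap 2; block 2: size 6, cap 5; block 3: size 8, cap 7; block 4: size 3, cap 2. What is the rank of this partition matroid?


Rank of a partition matroid = sum of min(|Si|, ci) for each block.
= min(5,2) + min(6,5) + min(8,7) + min(3,2)
= 2 + 5 + 7 + 2
= 16.

16


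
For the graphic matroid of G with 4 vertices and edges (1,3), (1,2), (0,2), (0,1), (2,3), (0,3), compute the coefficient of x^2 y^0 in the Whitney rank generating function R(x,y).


R(x,y) = sum over A in 2^E of x^(r(E)-r(A)) * y^(|A|-r(A)).
G has 4 vertices, 6 edges. r(E) = 3.
Enumerate all 2^6 = 64 subsets.
Count subsets with r(E)-r(A)=2 and |A|-r(A)=0: 6.

6


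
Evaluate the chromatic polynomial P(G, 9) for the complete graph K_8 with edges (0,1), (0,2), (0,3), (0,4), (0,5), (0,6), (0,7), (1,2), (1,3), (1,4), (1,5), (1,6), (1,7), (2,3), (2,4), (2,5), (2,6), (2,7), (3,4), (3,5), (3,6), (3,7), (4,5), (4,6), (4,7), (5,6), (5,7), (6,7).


P(K_8, k) = k(k-1)(k-2)...(k-7).
P(9) = (9) * (8) * (7) * (6) * (5) * (4) * (3) * (2) = 362880.

362880


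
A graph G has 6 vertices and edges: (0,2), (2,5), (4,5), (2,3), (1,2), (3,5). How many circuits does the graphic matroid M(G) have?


A circuit in a graphic matroid = edge set of a simple cycle.
G has 6 vertices and 6 edges.
Enumerating all minimal edge subsets forming cycles...
Total circuits found: 1.

1


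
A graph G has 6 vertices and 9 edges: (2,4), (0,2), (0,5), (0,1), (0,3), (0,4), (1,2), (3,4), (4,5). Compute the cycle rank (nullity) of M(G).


Cycle rank (nullity) = |E| - r(M) = |E| - (|V| - c).
|E| = 9, |V| = 6, c = 1.
Nullity = 9 - (6 - 1) = 9 - 5 = 4.

4


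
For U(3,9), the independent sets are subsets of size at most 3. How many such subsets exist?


Independent sets of U(3,9) are all subsets of size <= 3.
Count = (9 choose 0) + (9 choose 1) + (9 choose 2) + (9 choose 3)
     = 1 + 9 + 36 + 84
     = 130.

130


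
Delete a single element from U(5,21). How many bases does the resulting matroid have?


Deleting e from U(5,21) gives U(5,20) since n > r.
Bases of U(5,20) = (20 choose 5) = 15504.

15504


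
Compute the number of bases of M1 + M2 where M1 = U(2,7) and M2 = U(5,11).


Bases of a direct sum M1 + M2: |B| = |B(M1)| * |B(M2)|.
|B(U(2,7))| = C(7,2) = 21.
|B(U(5,11))| = C(11,5) = 462.
Total bases = 21 * 462 = 9702.

9702


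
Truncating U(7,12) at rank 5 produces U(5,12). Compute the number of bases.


Truncating U(7,12) to rank 5 gives U(5,12).
Bases of U(5,12) are all 5-element subsets of 12 elements.
Number of bases = C(12,5) = 12! / (5! * 7!) = 792.

792


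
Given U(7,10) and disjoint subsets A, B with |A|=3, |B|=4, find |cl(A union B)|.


|A union B| = 3 + 4 = 7 (disjoint).
In U(7,10), cl(S) = S if |S| < 7, else cl(S) = E.
Since 7 >= 7, cl(A union B) = E.
|cl(A union B)| = 10.

10


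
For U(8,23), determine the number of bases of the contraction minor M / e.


Contracting e from U(8,23) gives U(7,22).
Bases of U(7,22) = (22 choose 7) = 170544.

170544


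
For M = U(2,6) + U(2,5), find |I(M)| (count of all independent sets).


For a direct sum, |I(M1+M2)| = |I(M1)| * |I(M2)|.
|I(U(2,6))| = sum C(6,k) for k=0..2 = 22.
|I(U(2,5))| = sum C(5,k) for k=0..2 = 16.
Total = 22 * 16 = 352.

352


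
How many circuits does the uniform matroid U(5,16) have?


In U(5,16), circuits are the (6)-element subsets.
Any set of 6 elements is dependent, and removing any one element gives
an independent set of size 5, so it is a minimal dependent set.
Number of circuits = (16 choose 6) = 8008.

8008


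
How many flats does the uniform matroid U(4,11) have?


Flats of U(4,11): every subset of size < 4 is a flat, plus E itself.
Count = (11 choose 0) + (11 choose 1) + (11 choose 2) + (11 choose 3) + 1
     = 1 + 11 + 55 + 165 + 1
     = 233.

233


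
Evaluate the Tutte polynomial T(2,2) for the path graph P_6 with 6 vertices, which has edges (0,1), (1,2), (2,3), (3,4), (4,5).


A path on 6 vertices is a tree with 5 edges.
T(x,y) = x^(5) for any tree.
T(2,2) = 2^5 = 32.

32


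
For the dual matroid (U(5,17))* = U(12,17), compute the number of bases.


The dual of U(r,n) is U(n-r, n) = U(12,17).
Bases of U(12,17) are all (12)-element subsets.
|B(M*)| = C(17,12) = 17! / (12! * 5!) = 6188.

6188


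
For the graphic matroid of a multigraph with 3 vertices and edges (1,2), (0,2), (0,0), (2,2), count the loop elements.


In a graphic matroid, a loop is a self-loop edge (u,u) with rank 0.
Examining all 4 edges for self-loops...
Self-loops found: (0,0), (2,2)
Number of loops = 2.

2


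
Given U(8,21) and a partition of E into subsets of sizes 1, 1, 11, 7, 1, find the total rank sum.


r(Ai) = min(|Ai|, 8) for each part.
Sum = min(1,8) + min(1,8) + min(11,8) + min(7,8) + min(1,8)
    = 1 + 1 + 8 + 7 + 1
    = 18.

18


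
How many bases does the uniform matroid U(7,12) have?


Bases of U(7,12) are all 7-element subsets of the 12-element ground set.
Number of bases = C(12,7).
(12 choose 7) = 792.

792


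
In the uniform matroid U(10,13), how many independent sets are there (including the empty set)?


Independent sets of U(10,13) are all subsets of size <= 10.
Count = C(13,0) + C(13,1) + C(13,2) + C(13,3) + C(13,4) + C(13,5) + C(13,6) + C(13,7) + C(13,8) + C(13,9) + C(13,10)
     = 1 + 13 + 78 + 286 + 715 + 1287 + 1716 + 1716 + 1287 + 715 + 286
     = 8100.

8100


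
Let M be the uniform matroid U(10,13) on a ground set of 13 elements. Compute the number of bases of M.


Bases of U(10,13) are all 10-element subsets of the 13-element ground set.
Number of bases = C(13,10).
C(13,10) = 13! / (10! * 3!) = 286.

286


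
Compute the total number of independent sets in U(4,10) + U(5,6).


For a direct sum, |I(M1+M2)| = |I(M1)| * |I(M2)|.
|I(U(4,10))| = sum C(10,k) for k=0..4 = 386.
|I(U(5,6))| = sum C(6,k) for k=0..5 = 63.
Total = 386 * 63 = 24318.

24318


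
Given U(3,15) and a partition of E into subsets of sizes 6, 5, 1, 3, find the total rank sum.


r(Ai) = min(|Ai|, 3) for each part.
Sum = min(6,3) + min(5,3) + min(1,3) + min(3,3)
    = 3 + 3 + 1 + 3
    = 10.

10


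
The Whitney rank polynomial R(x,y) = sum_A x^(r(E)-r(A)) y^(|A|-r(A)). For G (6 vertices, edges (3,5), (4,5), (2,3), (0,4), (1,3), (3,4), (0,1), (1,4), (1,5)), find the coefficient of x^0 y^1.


R(x,y) = sum over A in 2^E of x^(r(E)-r(A)) * y^(|A|-r(A)).
G has 6 vertices, 9 edges. r(E) = 5.
Enumerate all 2^9 = 512 subsets.
Count subsets with r(E)-r(A)=0 and |A|-r(A)=1: 48.

48


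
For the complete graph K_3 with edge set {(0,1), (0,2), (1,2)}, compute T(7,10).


T(K_3; x,y) = x^2 + x + y.
T(7,10) = 49 + 7 + 10 = 66.

66


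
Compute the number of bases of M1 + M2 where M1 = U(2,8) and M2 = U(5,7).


Bases of a direct sum M1 + M2: |B| = |B(M1)| * |B(M2)|.
|B(U(2,8))| = C(8,2) = 28.
|B(U(5,7))| = C(7,5) = 21.
Total bases = 28 * 21 = 588.

588


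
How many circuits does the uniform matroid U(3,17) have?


In U(3,17), circuits are the (4)-element subsets.
Any set of 4 elements is dependent, and removing any one element gives
an independent set of size 3, so it is a minimal dependent set.
Number of circuits = C(17,4) = (17 * 16 * 15 * 14) / (1 * 2 * 3 * 4) = 2380.

2380


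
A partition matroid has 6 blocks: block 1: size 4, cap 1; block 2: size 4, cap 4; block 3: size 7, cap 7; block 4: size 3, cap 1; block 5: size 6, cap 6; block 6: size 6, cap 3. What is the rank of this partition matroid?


Rank of a partition matroid = sum of min(|Si|, ci) for each block.
= min(4,1) + min(4,4) + min(7,7) + min(3,1) + min(6,6) + min(6,3)
= 1 + 4 + 7 + 1 + 6 + 3
= 22.

22


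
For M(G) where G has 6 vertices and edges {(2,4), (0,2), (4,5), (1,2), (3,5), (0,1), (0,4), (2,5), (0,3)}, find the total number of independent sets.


An independent set in a graphic matroid is an acyclic edge subset.
G has 6 vertices and 9 edges.
Enumerate all 2^9 = 512 subsets, checking for acyclicity.
Total independent sets = 292.

292


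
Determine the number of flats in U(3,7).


Flats of U(3,7): every subset of size < 3 is a flat, plus E itself.
Count = C(7,0) + C(7,1) + C(7,2) + 1
     = 1 + 7 + 21 + 1
     = 30.

30


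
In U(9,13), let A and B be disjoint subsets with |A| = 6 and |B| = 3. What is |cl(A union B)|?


|A union B| = 6 + 3 = 9 (disjoint).
In U(9,13), cl(S) = S if |S| < 9, else cl(S) = E.
Since 9 >= 9, cl(A union B) = E.
|cl(A union B)| = 13.

13


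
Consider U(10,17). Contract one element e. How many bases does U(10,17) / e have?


Contracting e from U(10,17) gives U(9,16).
Bases of U(9,16) = (16 choose 9) = 11440.

11440


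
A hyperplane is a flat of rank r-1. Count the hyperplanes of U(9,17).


Hyperplanes of U(9,17) are flats of rank 8.
In a uniform matroid, these are exactly the (8)-element subsets.
Count = C(17,8) = 17! / (8! * 9!) = 24310.

24310


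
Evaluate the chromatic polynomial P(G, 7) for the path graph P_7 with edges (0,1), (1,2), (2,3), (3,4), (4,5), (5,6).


P(P_7, k) = k * (k-1)^(6).
P(7) = 7 * 6^6 = 7 * 46656 = 326592.

326592


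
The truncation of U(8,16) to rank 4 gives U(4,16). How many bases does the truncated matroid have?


Truncating U(8,16) to rank 4 gives U(4,16).
Bases of U(4,16) are all 4-element subsets of 16 elements.
Number of bases = C(16,4) = (16 * 15 * 14 * 13) / (1 * 2 * 3 * 4) = 1820.

1820


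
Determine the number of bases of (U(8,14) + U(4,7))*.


(M1+M2)* = M1* + M2*.
M1* = U(6,14), bases: C(14,6) = 3003.
M2* = U(3,7), bases: C(7,3) = 35.
|B(M*)| = 3003 * 35 = 105105.

105105


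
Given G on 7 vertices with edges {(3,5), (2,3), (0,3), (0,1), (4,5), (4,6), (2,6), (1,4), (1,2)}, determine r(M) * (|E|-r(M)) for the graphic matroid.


r(M) = |V| - c = 7 - 1 = 6.
nullity = |E| - r(M) = 9 - 6 = 3.
Product = 6 * 3 = 18.

18


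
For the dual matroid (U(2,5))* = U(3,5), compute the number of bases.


The dual of U(r,n) is U(n-r, n) = U(3,5).
Bases of U(3,5) are all (3)-element subsets.
|B(M*)| = (5 choose 3) = 10.

10


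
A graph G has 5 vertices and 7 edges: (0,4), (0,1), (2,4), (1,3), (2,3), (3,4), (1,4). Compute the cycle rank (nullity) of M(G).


Cycle rank (nullity) = |E| - r(M) = |E| - (|V| - c).
|E| = 7, |V| = 5, c = 1.
Nullity = 7 - (5 - 1) = 7 - 4 = 3.

3


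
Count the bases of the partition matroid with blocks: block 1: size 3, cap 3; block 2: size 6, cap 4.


A basis picks exactly ci elements from block i.
Number of bases = product of C(|Si|, ci).
= C(3,3) * C(6,4)
= 1 * 15
= 15.

15


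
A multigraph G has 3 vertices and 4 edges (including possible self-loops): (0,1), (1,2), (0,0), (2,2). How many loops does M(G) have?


In a graphic matroid, a loop is a self-loop edge (u,u) with rank 0.
Examining all 4 edges for self-loops...
Self-loops found: (0,0), (2,2)
Number of loops = 2.

2


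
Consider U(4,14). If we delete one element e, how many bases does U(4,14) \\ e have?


Deleting e from U(4,14) gives U(4,13) since n > r.
Bases of U(4,13) = C(13,4) = (13 * 12 * 11 * 10) / (1 * 2 * 3 * 4) = 715.

715


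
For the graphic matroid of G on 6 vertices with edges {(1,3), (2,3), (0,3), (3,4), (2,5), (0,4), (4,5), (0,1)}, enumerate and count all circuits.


A circuit in a graphic matroid = edge set of a simple cycle.
G has 6 vertices and 8 edges.
Enumerating all minimal edge subsets forming cycles...
Total circuits found: 6.

6


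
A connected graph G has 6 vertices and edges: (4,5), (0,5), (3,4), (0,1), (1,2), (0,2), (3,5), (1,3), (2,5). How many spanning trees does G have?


By Kirchhoff's matrix tree theorem, the number of spanning trees equals
the determinant of any cofactor of the Laplacian matrix L.
G has 6 vertices and 9 edges.
Computing the (5 x 5) cofactor determinant gives 64.

64


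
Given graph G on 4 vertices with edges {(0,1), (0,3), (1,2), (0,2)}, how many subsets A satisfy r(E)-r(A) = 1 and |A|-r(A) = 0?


R(x,y) = sum over A in 2^E of x^(r(E)-r(A)) * y^(|A|-r(A)).
G has 4 vertices, 4 edges. r(E) = 3.
Enumerate all 2^4 = 16 subsets.
Count subsets with r(E)-r(A)=1 and |A|-r(A)=0: 6.

6


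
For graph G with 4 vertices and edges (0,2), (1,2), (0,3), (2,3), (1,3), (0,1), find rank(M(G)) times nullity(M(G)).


r(M) = |V| - c = 4 - 1 = 3.
nullity = |E| - r(M) = 6 - 3 = 3.
Product = 3 * 3 = 9.

9


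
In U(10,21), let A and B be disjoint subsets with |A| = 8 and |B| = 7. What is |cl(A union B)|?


|A union B| = 8 + 7 = 15 (disjoint).
In U(10,21), cl(S) = S if |S| < 10, else cl(S) = E.
Since 15 >= 10, cl(A union B) = E.
|cl(A union B)| = 21.

21


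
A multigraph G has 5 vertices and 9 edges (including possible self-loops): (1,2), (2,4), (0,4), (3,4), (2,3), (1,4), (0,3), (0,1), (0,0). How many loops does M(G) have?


In a graphic matroid, a loop is a self-loop edge (u,u) with rank 0.
Examining all 9 edges for self-loops...
Self-loops found: (0,0)
Number of loops = 1.

1


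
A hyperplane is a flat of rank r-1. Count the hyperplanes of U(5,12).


Hyperplanes of U(5,12) are flats of rank 4.
In a uniform matroid, these are exactly the (4)-element subsets.
Count = (12 choose 4) = 495.

495


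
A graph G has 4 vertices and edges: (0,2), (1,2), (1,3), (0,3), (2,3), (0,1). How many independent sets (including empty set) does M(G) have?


An independent set in a graphic matroid is an acyclic edge subset.
G has 4 vertices and 6 edges.
Enumerate all 2^6 = 64 subsets, checking for acyclicity.
Total independent sets = 38.

38


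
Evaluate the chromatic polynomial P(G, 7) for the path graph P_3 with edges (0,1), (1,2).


P(P_3, k) = k * (k-1)^(2).
P(7) = 7 * 6^2 = 7 * 36 = 252.

252


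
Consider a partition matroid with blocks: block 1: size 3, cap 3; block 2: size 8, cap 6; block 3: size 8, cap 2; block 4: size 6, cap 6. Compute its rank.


Rank of a partition matroid = sum of min(|Si|, ci) for each block.
= min(3,3) + min(8,6) + min(8,2) + min(6,6)
= 3 + 6 + 2 + 6
= 17.

17


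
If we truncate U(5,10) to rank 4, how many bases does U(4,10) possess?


Truncating U(5,10) to rank 4 gives U(4,10).
Bases of U(4,10) are all 4-element subsets of 10 elements.
Number of bases = C(10,4) = (10 * 9 * 8 * 7) / (1 * 2 * 3 * 4) = 210.

210


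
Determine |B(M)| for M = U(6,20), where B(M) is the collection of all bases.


Bases of U(6,20) are all 6-element subsets of the 20-element ground set.
Number of bases = C(20,6).
(20 choose 6) = 38760.

38760


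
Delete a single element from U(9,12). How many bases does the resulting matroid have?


Deleting e from U(9,12) gives U(9,11) since n > r.
Bases of U(9,11) = C(11,9) = 55.

55


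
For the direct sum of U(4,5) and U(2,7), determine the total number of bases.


Bases of a direct sum M1 + M2: |B| = |B(M1)| * |B(M2)|.
|B(U(4,5))| = C(5,4) = 5.
|B(U(2,7))| = C(7,2) = 21.
Total bases = 5 * 21 = 105.

105


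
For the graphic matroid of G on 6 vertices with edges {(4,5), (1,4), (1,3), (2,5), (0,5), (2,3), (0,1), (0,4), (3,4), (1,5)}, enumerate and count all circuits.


A circuit in a graphic matroid = edge set of a simple cycle.
G has 6 vertices and 10 edges.
Enumerating all minimal edge subsets forming cycles...
Total circuits found: 22.

22


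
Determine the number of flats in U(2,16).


Flats of U(2,16): every subset of size < 2 is a flat, plus E itself.
Count = (16 choose 0) + (16 choose 1) + 1
     = 1 + 16 + 1
     = 18.

18


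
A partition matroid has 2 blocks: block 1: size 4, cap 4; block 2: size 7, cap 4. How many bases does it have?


A basis picks exactly ci elements from block i.
Number of bases = product of C(|Si|, ci).
= C(4,4) * C(7,4)
= 1 * 35
= 35.

35


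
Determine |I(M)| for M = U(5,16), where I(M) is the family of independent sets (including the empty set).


Independent sets of U(5,16) are all subsets of size <= 5.
Count = (16 choose 0) + (16 choose 1) + (16 choose 2) + (16 choose 3) + (16 choose 4) + (16 choose 5)
     = 1 + 16 + 120 + 560 + 1820 + 4368
     = 6885.

6885


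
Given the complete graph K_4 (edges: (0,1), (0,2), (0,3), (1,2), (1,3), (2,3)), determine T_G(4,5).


T(K_4; x,y) = x^3 + 3x^2 + 4xy + 2x + y^3 + 3y^2 + 2y.
Substituting x=4, y=5:
= 64 + 48 + 80 + 8 + 125 + 75 + 10
= 410.

410


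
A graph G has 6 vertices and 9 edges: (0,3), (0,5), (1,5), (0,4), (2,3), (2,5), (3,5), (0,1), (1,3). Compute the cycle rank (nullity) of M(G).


Cycle rank (nullity) = |E| - r(M) = |E| - (|V| - c).
|E| = 9, |V| = 6, c = 1.
Nullity = 9 - (6 - 1) = 9 - 5 = 4.

4


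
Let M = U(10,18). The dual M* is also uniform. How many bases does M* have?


The dual of U(r,n) is U(n-r, n) = U(8,18).
Bases of U(8,18) are all (8)-element subsets.
|B(M*)| = (18 choose 8) = 43758.

43758


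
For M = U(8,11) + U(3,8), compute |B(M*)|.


(M1+M2)* = M1* + M2*.
M1* = U(3,11), bases: C(11,3) = 165.
M2* = U(5,8), bases: C(8,5) = 56.
|B(M*)| = 165 * 56 = 9240.

9240


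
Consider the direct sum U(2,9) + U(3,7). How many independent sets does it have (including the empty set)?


For a direct sum, |I(M1+M2)| = |I(M1)| * |I(M2)|.
|I(U(2,9))| = sum C(9,k) for k=0..2 = 46.
|I(U(3,7))| = sum C(7,k) for k=0..3 = 64.
Total = 46 * 64 = 2944.

2944


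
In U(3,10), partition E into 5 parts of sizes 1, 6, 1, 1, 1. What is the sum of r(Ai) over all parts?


r(Ai) = min(|Ai|, 3) for each part.
Sum = min(1,3) + min(6,3) + min(1,3) + min(1,3) + min(1,3)
    = 1 + 3 + 1 + 1 + 1
    = 7.

7


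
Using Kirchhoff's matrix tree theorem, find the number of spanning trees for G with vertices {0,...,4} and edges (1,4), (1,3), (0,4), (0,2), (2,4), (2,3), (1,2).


By Kirchhoff's matrix tree theorem, the number of spanning trees equals
the determinant of any cofactor of the Laplacian matrix L.
G has 5 vertices and 7 edges.
Computing the (4 x 4) cofactor determinant gives 21.

21


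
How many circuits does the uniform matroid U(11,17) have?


In U(11,17), circuits are the (12)-element subsets.
Any set of 12 elements is dependent, and removing any one element gives
an independent set of size 11, so it is a minimal dependent set.
Number of circuits = C(17,12) = 17! / (12! * 5!) = 6188.

6188


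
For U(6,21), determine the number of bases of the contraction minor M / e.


Contracting e from U(6,21) gives U(5,20).
Bases of U(5,20) = (20 choose 5) = 15504.

15504


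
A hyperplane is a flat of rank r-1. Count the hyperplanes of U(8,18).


Hyperplanes of U(8,18) are flats of rank 7.
In a uniform matroid, these are exactly the (7)-element subsets.
Count = C(18,7) = 18! / (7! * 11!) = 31824.

31824


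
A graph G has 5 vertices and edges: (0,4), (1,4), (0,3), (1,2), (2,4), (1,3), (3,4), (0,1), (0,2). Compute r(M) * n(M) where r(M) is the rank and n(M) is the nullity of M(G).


r(M) = |V| - c = 5 - 1 = 4.
nullity = |E| - r(M) = 9 - 4 = 5.
Product = 4 * 5 = 20.

20


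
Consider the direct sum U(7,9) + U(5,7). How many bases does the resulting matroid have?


Bases of a direct sum M1 + M2: |B| = |B(M1)| * |B(M2)|.
|B(U(7,9))| = C(9,7) = 36.
|B(U(5,7))| = C(7,5) = 21.
Total bases = 36 * 21 = 756.

756


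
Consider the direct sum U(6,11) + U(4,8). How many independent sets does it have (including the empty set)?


For a direct sum, |I(M1+M2)| = |I(M1)| * |I(M2)|.
|I(U(6,11))| = sum C(11,k) for k=0..6 = 1486.
|I(U(4,8))| = sum C(8,k) for k=0..4 = 163.
Total = 1486 * 163 = 242218.

242218


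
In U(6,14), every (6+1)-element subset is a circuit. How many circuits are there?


In U(6,14), circuits are the (7)-element subsets.
Any set of 7 elements is dependent, and removing any one element gives
an independent set of size 6, so it is a minimal dependent set.
Number of circuits = (14 choose 7) = 3432.

3432


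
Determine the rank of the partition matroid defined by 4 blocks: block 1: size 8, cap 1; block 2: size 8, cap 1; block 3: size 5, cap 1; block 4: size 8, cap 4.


Rank of a partition matroid = sum of min(|Si|, ci) for each block.
= min(8,1) + min(8,1) + min(5,1) + min(8,4)
= 1 + 1 + 1 + 4
= 7.

7


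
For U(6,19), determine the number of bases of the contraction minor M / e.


Contracting e from U(6,19) gives U(5,18).
Bases of U(5,18) = C(18,5) = 8568.

8568


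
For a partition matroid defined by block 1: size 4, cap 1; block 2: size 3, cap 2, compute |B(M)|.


A basis picks exactly ci elements from block i.
Number of bases = product of C(|Si|, ci).
= C(4,1) * C(3,2)
= 4 * 3
= 12.

12


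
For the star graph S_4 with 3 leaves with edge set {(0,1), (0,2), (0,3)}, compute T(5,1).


A star on 4 vertices is a tree with 3 edges.
T(x,y) = x^(3) for any tree.
T(5,1) = 5^3 = 125.

125


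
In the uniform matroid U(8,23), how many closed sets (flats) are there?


Flats of U(8,23): every subset of size < 8 is a flat, plus E itself.
Count = C(23,0) + C(23,1) + C(23,2) + C(23,3) + C(23,4) + C(23,5) + C(23,6) + C(23,7) + 1
     = 1 + 23 + 253 + 1771 + 8855 + 33649 + 100947 + 245157 + 1
     = 390657.

390657


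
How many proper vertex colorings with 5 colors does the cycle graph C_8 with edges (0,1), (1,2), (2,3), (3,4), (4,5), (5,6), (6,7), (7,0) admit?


P(C_8, k) = (k-1)^8 + (-1)^8*(k-1).
P(5) = (4)^8 + 4
= 65536 + 4 = 65540.

65540


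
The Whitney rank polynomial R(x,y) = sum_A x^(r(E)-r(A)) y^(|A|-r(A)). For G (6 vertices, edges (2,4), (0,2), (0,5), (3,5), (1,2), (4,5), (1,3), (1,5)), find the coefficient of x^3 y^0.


R(x,y) = sum over A in 2^E of x^(r(E)-r(A)) * y^(|A|-r(A)).
G has 6 vertices, 8 edges. r(E) = 5.
Enumerate all 2^8 = 256 subsets.
Count subsets with r(E)-r(A)=3 and |A|-r(A)=0: 28.

28


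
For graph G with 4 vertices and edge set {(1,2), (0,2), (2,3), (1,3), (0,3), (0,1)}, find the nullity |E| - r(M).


Cycle rank (nullity) = |E| - r(M) = |E| - (|V| - c).
|E| = 6, |V| = 4, c = 1.
Nullity = 6 - (4 - 1) = 6 - 3 = 3.

3


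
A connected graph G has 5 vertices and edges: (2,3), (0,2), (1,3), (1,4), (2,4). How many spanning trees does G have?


By Kirchhoff's matrix tree theorem, the number of spanning trees equals
the determinant of any cofactor of the Laplacian matrix L.
G has 5 vertices and 5 edges.
Computing the (4 x 4) cofactor determinant gives 4.

4


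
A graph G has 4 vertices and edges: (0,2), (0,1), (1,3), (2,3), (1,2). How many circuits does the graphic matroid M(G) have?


A circuit in a graphic matroid = edge set of a simple cycle.
G has 4 vertices and 5 edges.
Enumerating all minimal edge subsets forming cycles...
Total circuits found: 3.

3


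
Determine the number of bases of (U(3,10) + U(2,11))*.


(M1+M2)* = M1* + M2*.
M1* = U(7,10), bases: C(10,7) = 120.
M2* = U(9,11), bases: C(11,9) = 55.
|B(M*)| = 120 * 55 = 6600.

6600


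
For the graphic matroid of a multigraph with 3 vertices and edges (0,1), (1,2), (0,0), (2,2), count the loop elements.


In a graphic matroid, a loop is a self-loop edge (u,u) with rank 0.
Examining all 4 edges for self-loops...
Self-loops found: (0,0), (2,2)
Number of loops = 2.

2


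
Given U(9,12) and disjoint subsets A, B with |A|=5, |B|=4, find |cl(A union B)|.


|A union B| = 5 + 4 = 9 (disjoint).
In U(9,12), cl(S) = S if |S| < 9, else cl(S) = E.
Since 9 >= 9, cl(A union B) = E.
|cl(A union B)| = 12.

12


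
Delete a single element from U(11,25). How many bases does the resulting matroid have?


Deleting e from U(11,25) gives U(11,24) since n > r.
Bases of U(11,24) = (24 choose 11) = 2496144.

2496144


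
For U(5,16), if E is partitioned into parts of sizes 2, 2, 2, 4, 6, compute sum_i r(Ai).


r(Ai) = min(|Ai|, 5) for each part.
Sum = min(2,5) + min(2,5) + min(2,5) + min(4,5) + min(6,5)
    = 2 + 2 + 2 + 4 + 5
    = 15.

15


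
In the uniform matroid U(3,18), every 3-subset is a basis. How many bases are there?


Bases of U(3,18) are all 3-element subsets of the 18-element ground set.
Number of bases = C(18,3).
C(18,3) = (18 * 17 * 16) / (1 * 2 * 3) = 816.

816


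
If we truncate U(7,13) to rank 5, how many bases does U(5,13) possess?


Truncating U(7,13) to rank 5 gives U(5,13).
Bases of U(5,13) are all 5-element subsets of 13 elements.
Number of bases = C(13,5) = 13! / (5! * 8!) = 1287.

1287


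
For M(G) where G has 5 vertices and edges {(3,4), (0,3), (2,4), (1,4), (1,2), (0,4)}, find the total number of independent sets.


An independent set in a graphic matroid is an acyclic edge subset.
G has 5 vertices and 6 edges.
Enumerate all 2^6 = 64 subsets, checking for acyclicity.
Total independent sets = 49.

49


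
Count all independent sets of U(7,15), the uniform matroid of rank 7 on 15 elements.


Independent sets of U(7,15) are all subsets of size <= 7.
Count = (15 choose 0) + (15 choose 1) + (15 choose 2) + (15 choose 3) + (15 choose 4) + (15 choose 5) + (15 choose 6) + (15 choose 7)
     = 1 + 15 + 105 + 455 + 1365 + 3003 + 5005 + 6435
     = 16384.

16384


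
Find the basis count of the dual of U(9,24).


The dual of U(r,n) is U(n-r, n) = U(15,24).
Bases of U(15,24) are all (15)-element subsets.
|B(M*)| = C(24,15) = 24! / (15! * 9!) = 1307504.

1307504


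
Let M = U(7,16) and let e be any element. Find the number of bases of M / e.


Contracting e from U(7,16) gives U(6,15).
Bases of U(6,15) = C(15,6) = 5005.

5005


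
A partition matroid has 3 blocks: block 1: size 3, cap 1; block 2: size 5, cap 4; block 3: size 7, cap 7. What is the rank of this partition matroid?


Rank of a partition matroid = sum of min(|Si|, ci) for each block.
= min(3,1) + min(5,4) + min(7,7)
= 1 + 4 + 7
= 12.

12


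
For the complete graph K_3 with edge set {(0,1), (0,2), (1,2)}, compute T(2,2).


T(K_3; x,y) = x^2 + x + y.
T(2,2) = 4 + 2 + 2 = 8.

8


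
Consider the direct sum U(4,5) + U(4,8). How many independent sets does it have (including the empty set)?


For a direct sum, |I(M1+M2)| = |I(M1)| * |I(M2)|.
|I(U(4,5))| = sum C(5,k) for k=0..4 = 31.
|I(U(4,8))| = sum C(8,k) for k=0..4 = 163.
Total = 31 * 163 = 5053.

5053


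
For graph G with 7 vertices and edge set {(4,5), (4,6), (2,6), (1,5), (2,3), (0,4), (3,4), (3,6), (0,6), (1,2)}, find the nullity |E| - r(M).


Cycle rank (nullity) = |E| - r(M) = |E| - (|V| - c).
|E| = 10, |V| = 7, c = 1.
Nullity = 10 - (7 - 1) = 10 - 6 = 4.

4


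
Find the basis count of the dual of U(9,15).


The dual of U(r,n) is U(n-r, n) = U(6,15).
Bases of U(6,15) are all (6)-element subsets.
|B(M*)| = C(15,6) = 15! / (6! * 9!) = 5005.

5005


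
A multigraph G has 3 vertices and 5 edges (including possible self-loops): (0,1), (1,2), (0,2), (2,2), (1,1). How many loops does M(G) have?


In a graphic matroid, a loop is a self-loop edge (u,u) with rank 0.
Examining all 5 edges for self-loops...
Self-loops found: (2,2), (1,1)
Number of loops = 2.

2


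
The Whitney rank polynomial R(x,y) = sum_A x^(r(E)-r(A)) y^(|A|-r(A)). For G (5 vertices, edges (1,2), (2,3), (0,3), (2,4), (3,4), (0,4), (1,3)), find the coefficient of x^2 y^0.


R(x,y) = sum over A in 2^E of x^(r(E)-r(A)) * y^(|A|-r(A)).
G has 5 vertices, 7 edges. r(E) = 4.
Enumerate all 2^7 = 128 subsets.
Count subsets with r(E)-r(A)=2 and |A|-r(A)=0: 21.

21


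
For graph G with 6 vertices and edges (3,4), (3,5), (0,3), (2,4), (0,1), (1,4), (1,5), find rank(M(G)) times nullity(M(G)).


r(M) = |V| - c = 6 - 1 = 5.
nullity = |E| - r(M) = 7 - 5 = 2.
Product = 5 * 2 = 10.

10


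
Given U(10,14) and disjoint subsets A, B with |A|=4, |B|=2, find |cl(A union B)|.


|A union B| = 4 + 2 = 6 (disjoint).
In U(10,14), cl(S) = S if |S| < 10, else cl(S) = E.
Since 6 < 10, cl(A union B) = A union B.
|cl(A union B)| = 6.

6


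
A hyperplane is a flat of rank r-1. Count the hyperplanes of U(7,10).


Hyperplanes of U(7,10) are flats of rank 6.
In a uniform matroid, these are exactly the (6)-element subsets.
Count = C(10,6) = 210.

210


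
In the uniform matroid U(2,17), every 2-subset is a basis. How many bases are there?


Bases of U(2,17) are all 2-element subsets of the 17-element ground set.
Number of bases = C(17,2).
C(17,2) = (17 * 16) / (1 * 2) = 136.

136


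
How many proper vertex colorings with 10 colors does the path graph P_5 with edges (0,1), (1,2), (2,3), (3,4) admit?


P(P_5, k) = k * (k-1)^(4).
P(10) = 10 * 9^4 = 10 * 6561 = 65610.

65610


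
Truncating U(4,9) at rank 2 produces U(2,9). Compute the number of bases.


Truncating U(4,9) to rank 2 gives U(2,9).
Bases of U(2,9) are all 2-element subsets of 9 elements.
Number of bases = (9 choose 2) = 36.

36


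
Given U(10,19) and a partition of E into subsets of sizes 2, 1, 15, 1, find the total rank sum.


r(Ai) = min(|Ai|, 10) for each part.
Sum = min(2,10) + min(1,10) + min(15,10) + min(1,10)
    = 2 + 1 + 10 + 1
    = 14.

14


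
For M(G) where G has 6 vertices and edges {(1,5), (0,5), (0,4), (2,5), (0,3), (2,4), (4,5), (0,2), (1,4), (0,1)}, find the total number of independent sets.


An independent set in a graphic matroid is an acyclic edge subset.
G has 6 vertices and 10 edges.
Enumerate all 2^10 = 1024 subsets, checking for acyclicity.
Total independent sets = 396.

396


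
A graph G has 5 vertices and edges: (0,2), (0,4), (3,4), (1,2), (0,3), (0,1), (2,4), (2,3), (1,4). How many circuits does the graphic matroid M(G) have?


A circuit in a graphic matroid = edge set of a simple cycle.
G has 5 vertices and 9 edges.
Enumerating all minimal edge subsets forming cycles...
Total circuits found: 22.

22


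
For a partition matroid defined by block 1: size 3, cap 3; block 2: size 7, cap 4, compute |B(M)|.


A basis picks exactly ci elements from block i.
Number of bases = product of C(|Si|, ci).
= C(3,3) * C(7,4)
= 1 * 35
= 35.

35


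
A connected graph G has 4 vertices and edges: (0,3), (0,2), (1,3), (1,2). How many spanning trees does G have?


By Kirchhoff's matrix tree theorem, the number of spanning trees equals
the determinant of any cofactor of the Laplacian matrix L.
G has 4 vertices and 4 edges.
Computing the (3 x 3) cofactor determinant gives 4.

4


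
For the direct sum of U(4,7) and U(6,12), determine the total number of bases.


Bases of a direct sum M1 + M2: |B| = |B(M1)| * |B(M2)|.
|B(U(4,7))| = C(7,4) = 35.
|B(U(6,12))| = C(12,6) = 924.
Total bases = 35 * 924 = 32340.

32340


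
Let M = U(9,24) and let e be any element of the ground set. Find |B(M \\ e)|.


Deleting e from U(9,24) gives U(9,23) since n > r.
Bases of U(9,23) = C(23,9) = 23! / (9! * 14!) = 817190.

817190


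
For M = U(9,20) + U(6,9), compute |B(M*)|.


(M1+M2)* = M1* + M2*.
M1* = U(11,20), bases: C(20,11) = 167960.
M2* = U(3,9), bases: C(9,3) = 84.
|B(M*)| = 167960 * 84 = 14108640.

14108640


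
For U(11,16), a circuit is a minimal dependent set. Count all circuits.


In U(11,16), circuits are the (12)-element subsets.
Any set of 12 elements is dependent, and removing any one element gives
an independent set of size 11, so it is a minimal dependent set.
Number of circuits = (16 choose 12) = 1820.

1820


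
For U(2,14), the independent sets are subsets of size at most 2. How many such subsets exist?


Independent sets of U(2,14) are all subsets of size <= 2.
Count = (14 choose 0) + (14 choose 1) + (14 choose 2)
     = 1 + 14 + 91
     = 106.

106


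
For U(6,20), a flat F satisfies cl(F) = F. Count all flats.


Flats of U(6,20): every subset of size < 6 is a flat, plus E itself.
Count = C(20,0) + C(20,1) + C(20,2) + C(20,3) + C(20,4) + C(20,5) + 1
     = 1 + 20 + 190 + 1140 + 4845 + 15504 + 1
     = 21701.

21701


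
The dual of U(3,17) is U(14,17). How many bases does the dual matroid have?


The dual of U(r,n) is U(n-r, n) = U(14,17).
Bases of U(14,17) are all (14)-element subsets.
|B(M*)| = C(17,14) = 17! / (14! * 3!) = 680.

680


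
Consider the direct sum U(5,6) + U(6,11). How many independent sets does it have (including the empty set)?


For a direct sum, |I(M1+M2)| = |I(M1)| * |I(M2)|.
|I(U(5,6))| = sum C(6,k) for k=0..5 = 63.
|I(U(6,11))| = sum C(11,k) for k=0..6 = 1486.
Total = 63 * 1486 = 93618.

93618


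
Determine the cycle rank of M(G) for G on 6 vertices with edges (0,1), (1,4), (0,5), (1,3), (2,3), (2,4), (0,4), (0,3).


Cycle rank (nullity) = |E| - r(M) = |E| - (|V| - c).
|E| = 8, |V| = 6, c = 1.
Nullity = 8 - (6 - 1) = 8 - 5 = 3.

3


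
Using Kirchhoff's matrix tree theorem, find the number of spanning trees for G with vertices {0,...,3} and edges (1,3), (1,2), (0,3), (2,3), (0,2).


By Kirchhoff's matrix tree theorem, the number of spanning trees equals
the determinant of any cofactor of the Laplacian matrix L.
G has 4 vertices and 5 edges.
Computing the (3 x 3) cofactor determinant gives 8.

8


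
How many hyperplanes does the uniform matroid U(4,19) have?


Hyperplanes of U(4,19) are flats of rank 3.
In a uniform matroid, these are exactly the (3)-element subsets.
Count = C(19,3) = (19 * 18 * 17) / (1 * 2 * 3) = 969.

969


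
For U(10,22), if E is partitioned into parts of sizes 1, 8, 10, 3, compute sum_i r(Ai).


r(Ai) = min(|Ai|, 10) for each part.
Sum = min(1,10) + min(8,10) + min(10,10) + min(3,10)
    = 1 + 8 + 10 + 3
    = 22.

22


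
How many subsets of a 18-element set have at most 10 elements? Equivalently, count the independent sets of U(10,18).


Independent sets of U(10,18) are all subsets of size <= 10.
Count = (18 choose 0) + (18 choose 1) + (18 choose 2) + (18 choose 3) + (18 choose 4) + (18 choose 5) + (18 choose 6) + (18 choose 7) + (18 choose 8) + (18 choose 9) + (18 choose 10)
     = 1 + 18 + 153 + 816 + 3060 + 8568 + 18564 + 31824 + 43758 + 48620 + 43758
     = 199140.

199140


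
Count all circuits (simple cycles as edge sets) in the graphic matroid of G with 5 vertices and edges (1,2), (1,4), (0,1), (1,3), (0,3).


A circuit in a graphic matroid = edge set of a simple cycle.
G has 5 vertices and 5 edges.
Enumerating all minimal edge subsets forming cycles...
Total circuits found: 1.

1


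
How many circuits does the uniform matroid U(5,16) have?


In U(5,16), circuits are the (6)-element subsets.
Any set of 6 elements is dependent, and removing any one element gives
an independent set of size 5, so it is a minimal dependent set.
Number of circuits = (16 choose 6) = 8008.

8008


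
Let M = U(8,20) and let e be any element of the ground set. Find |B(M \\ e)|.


Deleting e from U(8,20) gives U(8,19) since n > r.
Bases of U(8,19) = C(19,8) = 75582.

75582


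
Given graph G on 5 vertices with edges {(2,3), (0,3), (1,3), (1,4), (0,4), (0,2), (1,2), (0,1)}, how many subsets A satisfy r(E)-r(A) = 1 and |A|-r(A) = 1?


R(x,y) = sum over A in 2^E of x^(r(E)-r(A)) * y^(|A|-r(A)).
G has 5 vertices, 8 edges. r(E) = 4.
Enumerate all 2^8 = 256 subsets.
Count subsets with r(E)-r(A)=1 and |A|-r(A)=1: 30.

30


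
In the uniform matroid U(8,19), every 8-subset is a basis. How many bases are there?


Bases of U(8,19) are all 8-element subsets of the 19-element ground set.
Number of bases = C(19,8).
(19 choose 8) = 75582.

75582


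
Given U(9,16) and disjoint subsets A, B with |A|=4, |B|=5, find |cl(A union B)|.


|A union B| = 4 + 5 = 9 (disjoint).
In U(9,16), cl(S) = S if |S| < 9, else cl(S) = E.
Since 9 >= 9, cl(A union B) = E.
|cl(A union B)| = 16.

16


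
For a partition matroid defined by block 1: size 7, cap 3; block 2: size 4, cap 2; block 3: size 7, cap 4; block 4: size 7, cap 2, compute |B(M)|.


A basis picks exactly ci elements from block i.
Number of bases = product of C(|Si|, ci).
= C(7,3) * C(4,2) * C(7,4) * C(7,2)
= 35 * 6 * 35 * 21
= 154350.

154350


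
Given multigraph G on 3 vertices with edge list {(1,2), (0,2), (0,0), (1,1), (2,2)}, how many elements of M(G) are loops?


In a graphic matroid, a loop is a self-loop edge (u,u) with rank 0.
Examining all 5 edges for self-loops...
Self-loops found: (0,0), (1,1), (2,2)
Number of loops = 3.

3


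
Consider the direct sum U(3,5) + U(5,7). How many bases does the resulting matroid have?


Bases of a direct sum M1 + M2: |B| = |B(M1)| * |B(M2)|.
|B(U(3,5))| = C(5,3) = 10.
|B(U(5,7))| = C(7,5) = 21.
Total bases = 10 * 21 = 210.

210


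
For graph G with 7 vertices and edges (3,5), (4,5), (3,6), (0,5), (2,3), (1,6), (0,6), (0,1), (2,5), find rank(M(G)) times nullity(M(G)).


r(M) = |V| - c = 7 - 1 = 6.
nullity = |E| - r(M) = 9 - 6 = 3.
Product = 6 * 3 = 18.

18


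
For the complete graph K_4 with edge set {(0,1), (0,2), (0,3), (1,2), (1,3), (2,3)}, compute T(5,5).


T(K_4; x,y) = x^3 + 3x^2 + 4xy + 2x + y^3 + 3y^2 + 2y.
Substituting x=5, y=5:
= 125 + 75 + 100 + 10 + 125 + 75 + 10
= 520.

520


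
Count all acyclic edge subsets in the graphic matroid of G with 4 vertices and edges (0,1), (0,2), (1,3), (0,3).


An independent set in a graphic matroid is an acyclic edge subset.
G has 4 vertices and 4 edges.
Enumerate all 2^4 = 16 subsets, checking for acyclicity.
Total independent sets = 14.

14


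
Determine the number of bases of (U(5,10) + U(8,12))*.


(M1+M2)* = M1* + M2*.
M1* = U(5,10), bases: C(10,5) = 252.
M2* = U(4,12), bases: C(12,4) = 495.
|B(M*)| = 252 * 495 = 124740.

124740


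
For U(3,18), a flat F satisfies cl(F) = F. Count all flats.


Flats of U(3,18): every subset of size < 3 is a flat, plus E itself.
Count = (18 choose 0) + (18 choose 1) + (18 choose 2) + 1
     = 1 + 18 + 153 + 1
     = 173.

173


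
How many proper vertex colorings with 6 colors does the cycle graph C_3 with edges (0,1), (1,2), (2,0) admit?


P(C_3, k) = (k-1)^3 + (-1)^3*(k-1).
P(6) = (5)^3 - 5
= 125 - 5 = 120.

120


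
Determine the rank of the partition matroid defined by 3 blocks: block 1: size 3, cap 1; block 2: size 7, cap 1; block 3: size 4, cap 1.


Rank of a partition matroid = sum of min(|Si|, ci) for each block.
= min(3,1) + min(7,1) + min(4,1)
= 1 + 1 + 1
= 3.

3


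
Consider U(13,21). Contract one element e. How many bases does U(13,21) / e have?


Contracting e from U(13,21) gives U(12,20).
Bases of U(12,20) = C(20,12) = 20! / (12! * 8!) = 125970.

125970


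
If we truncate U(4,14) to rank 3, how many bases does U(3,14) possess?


Truncating U(4,14) to rank 3 gives U(3,14).
Bases of U(3,14) are all 3-element subsets of 14 elements.
Number of bases = C(14,3) = 14! / (3! * 11!) = 364.

364
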